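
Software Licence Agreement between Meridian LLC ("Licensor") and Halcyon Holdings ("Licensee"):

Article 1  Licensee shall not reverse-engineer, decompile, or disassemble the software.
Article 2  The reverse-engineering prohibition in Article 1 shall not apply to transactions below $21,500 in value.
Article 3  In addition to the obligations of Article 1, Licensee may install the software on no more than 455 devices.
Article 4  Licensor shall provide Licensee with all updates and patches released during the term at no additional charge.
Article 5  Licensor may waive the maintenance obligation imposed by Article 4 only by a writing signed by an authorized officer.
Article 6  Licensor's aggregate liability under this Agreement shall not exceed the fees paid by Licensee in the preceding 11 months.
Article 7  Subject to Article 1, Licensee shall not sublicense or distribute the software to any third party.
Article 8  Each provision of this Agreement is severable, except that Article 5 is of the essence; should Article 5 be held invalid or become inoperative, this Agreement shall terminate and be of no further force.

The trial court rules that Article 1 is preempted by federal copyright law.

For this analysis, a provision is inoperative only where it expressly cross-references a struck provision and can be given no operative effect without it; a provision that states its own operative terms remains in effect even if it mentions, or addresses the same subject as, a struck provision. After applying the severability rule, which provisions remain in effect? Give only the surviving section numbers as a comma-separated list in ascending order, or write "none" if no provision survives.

3, 4, 5, 6, 7, 8

Article 1 is struck. Article 2 has no operative effect of its own apart from Article 1 and is therefore inoperative. Article 3 mentions Article 1 but its own obligation stands independently of Article 1, so Article 3 is not affected. Article 7 mentions Article 1 but its own obligation stands independently of Article 1, so Article 7 is not affected. Article 8 makes Article 5 an essential term, but Article 5 is unaffected, so the severability proviso in Article 8 preserves the remaining provisions. That leaves Article 3, Article 4, Article 5, Article 6, Article 7, and Article 8 in effect.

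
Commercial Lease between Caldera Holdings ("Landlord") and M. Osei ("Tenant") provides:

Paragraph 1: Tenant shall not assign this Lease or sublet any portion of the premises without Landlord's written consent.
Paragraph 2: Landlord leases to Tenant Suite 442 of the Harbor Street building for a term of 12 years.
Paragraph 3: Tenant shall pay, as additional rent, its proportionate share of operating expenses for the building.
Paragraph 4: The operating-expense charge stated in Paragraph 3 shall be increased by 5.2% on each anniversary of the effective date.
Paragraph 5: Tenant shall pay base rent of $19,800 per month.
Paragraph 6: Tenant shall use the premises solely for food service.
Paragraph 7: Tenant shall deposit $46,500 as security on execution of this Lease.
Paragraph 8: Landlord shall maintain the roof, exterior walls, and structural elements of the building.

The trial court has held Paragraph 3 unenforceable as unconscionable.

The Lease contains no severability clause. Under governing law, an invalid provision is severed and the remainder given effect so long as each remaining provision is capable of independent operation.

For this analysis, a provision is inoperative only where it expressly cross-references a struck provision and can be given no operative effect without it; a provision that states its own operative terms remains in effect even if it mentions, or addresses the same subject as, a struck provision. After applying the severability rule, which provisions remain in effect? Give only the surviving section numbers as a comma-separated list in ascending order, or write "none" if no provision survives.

1, 2, 5, 6, 7, 8

Paragraph 3 is struck. Paragraph 4 operates only by reference to Paragraph 3, so it falls with Paragraph 3. Under the stated default rule, only provisions that cannot operate independently fall away; the rest are enforced. The provisions still in force are Paragraph 1, Paragraph 2, Paragraph 5, Paragraph 6, Paragraph 7, and Paragraph 8.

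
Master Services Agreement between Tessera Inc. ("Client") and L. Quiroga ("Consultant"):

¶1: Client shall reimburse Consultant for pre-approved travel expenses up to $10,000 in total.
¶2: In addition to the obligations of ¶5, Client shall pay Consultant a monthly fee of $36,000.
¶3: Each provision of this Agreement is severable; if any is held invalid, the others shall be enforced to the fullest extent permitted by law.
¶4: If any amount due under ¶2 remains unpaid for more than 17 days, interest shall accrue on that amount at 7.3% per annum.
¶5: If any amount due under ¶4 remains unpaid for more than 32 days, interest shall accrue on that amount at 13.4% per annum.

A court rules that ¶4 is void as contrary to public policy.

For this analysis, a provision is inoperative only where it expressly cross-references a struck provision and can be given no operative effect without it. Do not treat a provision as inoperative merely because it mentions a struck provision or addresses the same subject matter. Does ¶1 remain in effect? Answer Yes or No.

¶4 is struck. ¶5 operates only by reference to ¶4, so it falls with ¶4. Although ¶2 refers to ¶5, its operative terms do not depend on ¶5, so it remains in effect. Under the severability clause in ¶3, the remaining provisions continue in force. That leaves ¶1, ¶2, and ¶3 in effect. ¶1 is among the surviving provisions, so the answer is yes.

Yes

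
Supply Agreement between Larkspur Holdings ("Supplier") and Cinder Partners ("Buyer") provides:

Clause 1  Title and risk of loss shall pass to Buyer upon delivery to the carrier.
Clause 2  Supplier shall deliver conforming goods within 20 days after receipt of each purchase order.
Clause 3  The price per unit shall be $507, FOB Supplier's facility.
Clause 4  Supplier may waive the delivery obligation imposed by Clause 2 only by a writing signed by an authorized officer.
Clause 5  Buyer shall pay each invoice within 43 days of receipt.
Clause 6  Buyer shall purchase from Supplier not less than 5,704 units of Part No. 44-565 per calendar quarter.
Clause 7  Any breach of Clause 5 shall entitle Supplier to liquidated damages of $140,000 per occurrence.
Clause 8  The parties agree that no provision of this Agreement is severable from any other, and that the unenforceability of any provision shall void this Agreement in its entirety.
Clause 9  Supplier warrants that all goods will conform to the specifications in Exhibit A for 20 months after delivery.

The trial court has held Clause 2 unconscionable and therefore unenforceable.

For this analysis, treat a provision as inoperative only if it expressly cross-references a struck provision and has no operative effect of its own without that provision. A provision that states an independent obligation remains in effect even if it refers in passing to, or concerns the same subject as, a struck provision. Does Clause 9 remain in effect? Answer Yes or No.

Clause 2 is struck. The only function of Clause 4 is the waiver condition for Clause 2, so it cannot stand once Clause 2 is removed. Clause 8 provides that the Agreement is not severable, so the invalidity of any one provision voids the entire Agreement. No provision of the Agreement survives. Clause 9 is among the inoperative provisions, so the answer is no.

No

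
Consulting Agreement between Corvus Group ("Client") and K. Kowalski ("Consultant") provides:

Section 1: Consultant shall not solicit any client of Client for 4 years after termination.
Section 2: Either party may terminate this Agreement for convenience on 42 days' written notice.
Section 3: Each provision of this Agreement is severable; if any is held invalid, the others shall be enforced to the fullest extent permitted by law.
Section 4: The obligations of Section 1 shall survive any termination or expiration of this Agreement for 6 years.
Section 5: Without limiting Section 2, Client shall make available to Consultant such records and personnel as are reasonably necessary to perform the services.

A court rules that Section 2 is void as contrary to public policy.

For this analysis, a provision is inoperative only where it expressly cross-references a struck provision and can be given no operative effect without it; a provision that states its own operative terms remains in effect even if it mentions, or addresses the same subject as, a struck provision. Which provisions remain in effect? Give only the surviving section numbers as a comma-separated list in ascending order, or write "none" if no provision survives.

1, 3, 4, 5

Section 2 is struck. Section 5 mentions Section 2 but its own obligation stands independently of Section 2, so Section 5 is not affected. Nothing else in the Agreement is defined by reference to Section 2. Under the severability clause in Section 3, the remaining provisions continue in force. That leaves Section 1, Section 3, Section 4, and Section 5 in effect.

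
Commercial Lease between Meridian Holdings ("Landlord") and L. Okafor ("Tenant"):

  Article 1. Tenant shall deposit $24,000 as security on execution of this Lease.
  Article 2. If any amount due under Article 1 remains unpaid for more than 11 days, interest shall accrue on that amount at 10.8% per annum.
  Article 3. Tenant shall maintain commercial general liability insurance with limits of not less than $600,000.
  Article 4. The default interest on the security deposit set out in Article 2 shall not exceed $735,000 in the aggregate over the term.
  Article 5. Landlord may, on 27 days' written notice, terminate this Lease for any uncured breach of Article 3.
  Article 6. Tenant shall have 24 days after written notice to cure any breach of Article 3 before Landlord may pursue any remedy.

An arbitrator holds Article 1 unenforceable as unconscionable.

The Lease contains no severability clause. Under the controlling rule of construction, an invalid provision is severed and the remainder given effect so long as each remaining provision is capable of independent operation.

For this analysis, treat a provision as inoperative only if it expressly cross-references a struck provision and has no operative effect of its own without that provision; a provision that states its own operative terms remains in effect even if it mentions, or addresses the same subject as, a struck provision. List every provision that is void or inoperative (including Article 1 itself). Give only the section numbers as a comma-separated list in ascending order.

Article 1 is struck. Article 2 operates only by reference to Article 1, so it falls with Article 1. The whole of Article 4 is the aggregate cap on the default interest on the security deposit, defined by reference to Article 2, so Article 4 cannot stand once Article 2 is removed. With no severability clause, the stated default rule severs what cannot stand and enforces each remaining provision that can operate on its own. Article 3, Article 5, and Article 6 remain in effect.

1, 2, 4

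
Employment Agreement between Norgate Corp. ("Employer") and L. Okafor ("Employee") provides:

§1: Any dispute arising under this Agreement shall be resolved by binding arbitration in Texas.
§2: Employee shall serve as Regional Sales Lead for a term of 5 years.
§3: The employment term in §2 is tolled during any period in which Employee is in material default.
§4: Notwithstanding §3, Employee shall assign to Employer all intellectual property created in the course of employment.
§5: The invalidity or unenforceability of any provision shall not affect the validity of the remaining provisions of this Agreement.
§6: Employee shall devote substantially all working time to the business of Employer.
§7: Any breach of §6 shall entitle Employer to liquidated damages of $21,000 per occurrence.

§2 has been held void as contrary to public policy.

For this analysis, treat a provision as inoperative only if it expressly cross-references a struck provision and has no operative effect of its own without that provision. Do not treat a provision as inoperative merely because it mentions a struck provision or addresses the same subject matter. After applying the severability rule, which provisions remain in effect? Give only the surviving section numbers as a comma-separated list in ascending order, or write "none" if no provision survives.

1, 4, 5, 6, 7

§2 is struck. §3 does nothing except set the tolling of the employment term by reference to §2; with §2 gone it has no independent effect and is inoperative. §4 mentions §3 but its own obligation stands independently of §3, so §4 is not affected. Under the severability clause in §5, the remaining provisions continue in force. That leaves §1, §4, §5, §6, and §7 in effect.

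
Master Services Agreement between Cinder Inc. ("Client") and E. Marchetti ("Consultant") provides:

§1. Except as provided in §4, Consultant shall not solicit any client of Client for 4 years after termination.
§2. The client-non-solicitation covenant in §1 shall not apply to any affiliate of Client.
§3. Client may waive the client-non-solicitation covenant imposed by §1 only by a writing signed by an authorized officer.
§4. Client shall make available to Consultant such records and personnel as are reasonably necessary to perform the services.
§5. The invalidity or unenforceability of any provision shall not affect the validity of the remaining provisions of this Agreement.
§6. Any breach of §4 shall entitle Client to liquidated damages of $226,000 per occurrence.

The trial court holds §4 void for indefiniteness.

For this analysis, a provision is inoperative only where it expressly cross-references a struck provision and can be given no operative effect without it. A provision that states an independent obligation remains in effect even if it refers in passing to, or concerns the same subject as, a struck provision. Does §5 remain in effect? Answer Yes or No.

Yes

§4 is struck. §6 does nothing except set the liquidated-damages amount by reference to §4; with §4 gone it has no independent effect and is inoperative. §1 mentions §4 but its own obligation stands independently of §4, so §1 is not affected. Under the severability clause in §5, the remaining provisions continue in force. That leaves §1, §2, §3, and §5 in effect. §5 is among the surviving provisions, so the answer is yes.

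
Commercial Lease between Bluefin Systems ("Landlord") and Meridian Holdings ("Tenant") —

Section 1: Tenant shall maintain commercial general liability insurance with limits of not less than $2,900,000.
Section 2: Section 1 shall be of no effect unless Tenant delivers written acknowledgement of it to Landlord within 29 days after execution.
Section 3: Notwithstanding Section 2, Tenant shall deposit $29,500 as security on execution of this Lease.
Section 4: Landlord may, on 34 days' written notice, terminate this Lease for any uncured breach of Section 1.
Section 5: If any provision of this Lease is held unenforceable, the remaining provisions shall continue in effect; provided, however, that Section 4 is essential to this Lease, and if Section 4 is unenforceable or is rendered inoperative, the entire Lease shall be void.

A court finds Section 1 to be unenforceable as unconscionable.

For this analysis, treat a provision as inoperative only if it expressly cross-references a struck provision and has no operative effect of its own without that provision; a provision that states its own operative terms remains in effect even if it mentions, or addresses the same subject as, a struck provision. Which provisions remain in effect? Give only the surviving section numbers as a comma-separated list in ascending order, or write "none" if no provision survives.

none

Section 1 is struck. Section 2 merely fixes the acknowledgement condition for Section 1; with Section 1 gone it has nothing to operate on and falls away. Section 4 operates only by reference to Section 1, so it falls with Section 1. Section 5 makes Section 4 an essential term, and Section 4 has been rendered inoperative by the cascade; under Section 5, the entire Lease is therefore void. No provision of the Lease survives.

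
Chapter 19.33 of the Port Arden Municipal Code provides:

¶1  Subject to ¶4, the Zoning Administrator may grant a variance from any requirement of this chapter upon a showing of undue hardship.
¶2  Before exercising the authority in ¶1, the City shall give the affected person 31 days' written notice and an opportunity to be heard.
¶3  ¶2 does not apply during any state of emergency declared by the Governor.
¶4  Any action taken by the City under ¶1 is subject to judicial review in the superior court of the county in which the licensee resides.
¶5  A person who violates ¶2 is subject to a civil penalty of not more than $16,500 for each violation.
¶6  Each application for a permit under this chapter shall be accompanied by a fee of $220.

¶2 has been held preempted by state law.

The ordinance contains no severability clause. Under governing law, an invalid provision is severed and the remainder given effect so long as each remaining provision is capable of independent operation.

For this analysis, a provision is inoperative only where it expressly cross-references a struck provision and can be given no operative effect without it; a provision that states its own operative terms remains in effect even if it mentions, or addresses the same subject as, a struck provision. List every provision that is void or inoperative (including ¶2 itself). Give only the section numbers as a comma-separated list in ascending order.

2, 3, 5

¶2 is struck. ¶3 has no operative effect of its own apart from ¶2 and is therefore inoperative. ¶5 merely fixes the civil penalty for violating ¶2; with ¶2 gone it has nothing to operate on and falls away. Under the stated default rule, only provisions that cannot operate independently fall away; the rest are enforced. The provisions still in force are ¶1, ¶4, and ¶6.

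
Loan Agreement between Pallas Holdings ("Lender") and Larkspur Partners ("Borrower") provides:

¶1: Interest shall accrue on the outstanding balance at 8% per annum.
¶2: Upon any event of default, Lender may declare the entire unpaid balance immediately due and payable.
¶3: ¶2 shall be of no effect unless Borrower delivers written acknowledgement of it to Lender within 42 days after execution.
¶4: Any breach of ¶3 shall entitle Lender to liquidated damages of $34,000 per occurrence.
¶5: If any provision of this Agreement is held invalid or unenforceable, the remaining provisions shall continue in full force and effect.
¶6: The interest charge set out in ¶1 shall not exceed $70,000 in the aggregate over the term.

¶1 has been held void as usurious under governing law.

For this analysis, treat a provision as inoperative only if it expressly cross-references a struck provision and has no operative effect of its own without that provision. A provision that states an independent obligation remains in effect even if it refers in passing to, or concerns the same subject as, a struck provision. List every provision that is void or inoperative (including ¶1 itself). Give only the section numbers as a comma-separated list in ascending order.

1, 6

¶1 is struck. The whole of ¶6 is the aggregate cap on the interest charge, defined by reference to ¶1, so ¶6 cannot stand once ¶1 is removed. Under the severability clause in ¶5, the remaining provisions continue in force. That leaves ¶2, ¶3, ¶4, and ¶5 in effect.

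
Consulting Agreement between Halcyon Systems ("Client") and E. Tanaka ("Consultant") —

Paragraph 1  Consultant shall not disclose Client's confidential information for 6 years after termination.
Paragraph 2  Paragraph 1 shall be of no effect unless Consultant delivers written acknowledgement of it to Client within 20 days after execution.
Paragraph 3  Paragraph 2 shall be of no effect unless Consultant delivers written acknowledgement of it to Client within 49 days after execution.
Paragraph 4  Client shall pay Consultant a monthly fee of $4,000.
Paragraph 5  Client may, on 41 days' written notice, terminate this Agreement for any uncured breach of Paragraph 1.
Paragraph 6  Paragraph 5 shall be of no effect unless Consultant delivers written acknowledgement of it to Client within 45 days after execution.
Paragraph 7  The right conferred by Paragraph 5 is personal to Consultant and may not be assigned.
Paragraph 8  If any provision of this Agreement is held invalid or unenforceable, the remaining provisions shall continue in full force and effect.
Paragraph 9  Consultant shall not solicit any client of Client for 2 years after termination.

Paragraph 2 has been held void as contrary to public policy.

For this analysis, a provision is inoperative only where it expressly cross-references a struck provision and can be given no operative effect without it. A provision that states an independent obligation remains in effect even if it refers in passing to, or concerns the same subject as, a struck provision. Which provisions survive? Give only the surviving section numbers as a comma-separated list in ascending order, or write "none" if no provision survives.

Paragraph 2 is struck. Paragraph 3 operates only by reference to Paragraph 2, so it falls with Paragraph 2. Paragraph 8 is a severability clause and preserves every provision that can still be given independent effect. That leaves Paragraph 1, Paragraph 4, Paragraph 5, Paragraph 6, Paragraph 7, Paragraph 8, and Paragraph 9 in effect.

1, 4, 5, 6, 7, 8, 9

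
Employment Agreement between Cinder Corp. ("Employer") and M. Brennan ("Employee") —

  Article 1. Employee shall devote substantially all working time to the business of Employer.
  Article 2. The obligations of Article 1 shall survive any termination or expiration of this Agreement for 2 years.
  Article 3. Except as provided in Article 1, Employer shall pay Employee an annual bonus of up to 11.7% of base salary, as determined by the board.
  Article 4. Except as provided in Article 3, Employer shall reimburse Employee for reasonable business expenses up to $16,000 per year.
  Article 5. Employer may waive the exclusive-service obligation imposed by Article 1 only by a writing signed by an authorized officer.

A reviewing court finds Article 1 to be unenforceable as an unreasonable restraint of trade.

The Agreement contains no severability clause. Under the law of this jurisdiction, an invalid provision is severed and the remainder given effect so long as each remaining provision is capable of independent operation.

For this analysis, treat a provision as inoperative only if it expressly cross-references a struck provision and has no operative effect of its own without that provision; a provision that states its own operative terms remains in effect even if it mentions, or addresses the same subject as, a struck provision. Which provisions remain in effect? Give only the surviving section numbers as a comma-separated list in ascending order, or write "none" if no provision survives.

3, 4

Article 1 is struck. Article 2 operates only by reference to Article 1, so it falls with Article 1. The only function of Article 5 is the waiver condition for Article 1, so it cannot stand once Article 1 is removed. Although Article 3 refers to Article 1, its operative terms do not depend on Article 1, so it remains in effect. Under the stated default rule, only provisions that cannot operate independently fall away; the rest are enforced. Article 3 and Article 4 remain in effect.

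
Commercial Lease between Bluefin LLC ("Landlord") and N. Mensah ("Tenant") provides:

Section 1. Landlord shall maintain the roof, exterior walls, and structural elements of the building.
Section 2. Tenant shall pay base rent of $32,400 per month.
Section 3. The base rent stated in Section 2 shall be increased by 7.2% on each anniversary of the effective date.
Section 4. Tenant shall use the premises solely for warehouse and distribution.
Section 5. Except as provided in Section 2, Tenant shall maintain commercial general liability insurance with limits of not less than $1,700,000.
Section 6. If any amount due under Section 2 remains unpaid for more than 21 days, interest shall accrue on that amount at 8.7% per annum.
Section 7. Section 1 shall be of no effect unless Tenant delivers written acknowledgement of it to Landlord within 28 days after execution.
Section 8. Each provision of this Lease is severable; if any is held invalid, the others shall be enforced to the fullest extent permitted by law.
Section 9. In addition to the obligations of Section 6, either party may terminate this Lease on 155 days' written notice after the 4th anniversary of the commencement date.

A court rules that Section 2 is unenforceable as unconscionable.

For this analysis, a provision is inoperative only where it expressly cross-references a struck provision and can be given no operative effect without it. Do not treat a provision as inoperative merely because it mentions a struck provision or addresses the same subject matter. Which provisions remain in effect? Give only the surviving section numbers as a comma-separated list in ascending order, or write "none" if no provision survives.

1, 4, 5, 7, 8, 9

Section 2 is struck. Section 3 operates only by reference to Section 2, so it falls with Section 2. Section 6 operates only by reference to Section 2, so it falls with Section 2. Although Section 5 refers to Section 2, its operative terms do not depend on Section 2, so it remains in effect. Although Section 9 refers to Section 6, its operative terms do not depend on Section 6, so it remains in effect. Under the severability clause in Section 8, the remaining provisions continue in force. Section 1, Section 4, Section 5, Section 7, Section 8, and Section 9 remain in effect.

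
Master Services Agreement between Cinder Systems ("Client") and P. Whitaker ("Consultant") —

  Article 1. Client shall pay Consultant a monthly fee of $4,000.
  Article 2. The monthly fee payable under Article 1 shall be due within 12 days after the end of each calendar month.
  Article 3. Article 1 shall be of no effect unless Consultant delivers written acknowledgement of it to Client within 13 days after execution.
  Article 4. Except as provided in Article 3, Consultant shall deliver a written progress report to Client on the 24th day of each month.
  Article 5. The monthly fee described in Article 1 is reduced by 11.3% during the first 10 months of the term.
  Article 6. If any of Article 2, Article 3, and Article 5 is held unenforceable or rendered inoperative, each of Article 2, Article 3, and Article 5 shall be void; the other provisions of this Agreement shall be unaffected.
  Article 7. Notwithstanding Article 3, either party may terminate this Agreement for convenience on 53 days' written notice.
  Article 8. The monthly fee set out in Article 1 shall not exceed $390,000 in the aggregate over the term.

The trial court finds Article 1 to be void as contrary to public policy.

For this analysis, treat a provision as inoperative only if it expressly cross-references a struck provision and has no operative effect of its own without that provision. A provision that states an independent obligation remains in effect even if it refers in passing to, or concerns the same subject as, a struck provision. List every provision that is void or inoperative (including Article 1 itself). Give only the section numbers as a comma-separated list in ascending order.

Article 1 is struck. The whole of Article 2 is the payment deadline for the monthly fee, defined by reference to Article 1, so Article 2 cannot stand once Article 1 is removed. Article 3 has no operative effect of its own apart from Article 1 and is therefore inoperative. Article 5 has no operative effect of its own apart from Article 1 and is therefore inoperative. Article 8 operates only by reference to Article 1, so it falls with Article 1. Although Article 7 refers to Article 3, its operative terms do not depend on Article 3, so it remains in effect. Article 4 mentions Article 3 but its own obligation stands independently of Article 3, so Article 4 is not affected. Article 6 declares Article 2, Article 3, and Article 5 mutually dependent; since one of them has fallen, all of them are of no effect. The remainder continues in force under Article 6. Article 4, Article 6, and Article 7 remain in effect.

1, 2, 3, 5, 8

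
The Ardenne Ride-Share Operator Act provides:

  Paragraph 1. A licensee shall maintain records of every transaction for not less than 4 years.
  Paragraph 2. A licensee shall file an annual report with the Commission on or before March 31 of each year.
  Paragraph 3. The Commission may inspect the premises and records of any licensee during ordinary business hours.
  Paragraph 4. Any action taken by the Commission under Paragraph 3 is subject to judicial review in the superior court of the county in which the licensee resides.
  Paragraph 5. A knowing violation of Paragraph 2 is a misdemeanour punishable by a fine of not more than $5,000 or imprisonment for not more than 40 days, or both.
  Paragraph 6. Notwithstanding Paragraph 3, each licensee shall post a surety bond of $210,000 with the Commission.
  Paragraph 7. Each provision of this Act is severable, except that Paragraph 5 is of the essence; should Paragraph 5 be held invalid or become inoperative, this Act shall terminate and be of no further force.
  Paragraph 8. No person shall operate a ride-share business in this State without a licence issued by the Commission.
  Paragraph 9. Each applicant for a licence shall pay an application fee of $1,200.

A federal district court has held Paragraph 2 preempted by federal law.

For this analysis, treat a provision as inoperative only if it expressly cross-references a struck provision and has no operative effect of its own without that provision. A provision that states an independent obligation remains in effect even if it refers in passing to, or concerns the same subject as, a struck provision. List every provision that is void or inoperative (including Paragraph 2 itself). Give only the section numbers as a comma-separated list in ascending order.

1, 2, 3, 4, 5, 6, 7, 8, 9

Paragraph 2 is struck. Paragraph 5 has no operative effect of its own apart from Paragraph 2 and is therefore inoperative. Paragraph 7 makes Paragraph 5 an essential term, and Paragraph 5 has been rendered inoperative by the cascade; under Paragraph 7, the entire Act is therefore void. No provision of the Act survives.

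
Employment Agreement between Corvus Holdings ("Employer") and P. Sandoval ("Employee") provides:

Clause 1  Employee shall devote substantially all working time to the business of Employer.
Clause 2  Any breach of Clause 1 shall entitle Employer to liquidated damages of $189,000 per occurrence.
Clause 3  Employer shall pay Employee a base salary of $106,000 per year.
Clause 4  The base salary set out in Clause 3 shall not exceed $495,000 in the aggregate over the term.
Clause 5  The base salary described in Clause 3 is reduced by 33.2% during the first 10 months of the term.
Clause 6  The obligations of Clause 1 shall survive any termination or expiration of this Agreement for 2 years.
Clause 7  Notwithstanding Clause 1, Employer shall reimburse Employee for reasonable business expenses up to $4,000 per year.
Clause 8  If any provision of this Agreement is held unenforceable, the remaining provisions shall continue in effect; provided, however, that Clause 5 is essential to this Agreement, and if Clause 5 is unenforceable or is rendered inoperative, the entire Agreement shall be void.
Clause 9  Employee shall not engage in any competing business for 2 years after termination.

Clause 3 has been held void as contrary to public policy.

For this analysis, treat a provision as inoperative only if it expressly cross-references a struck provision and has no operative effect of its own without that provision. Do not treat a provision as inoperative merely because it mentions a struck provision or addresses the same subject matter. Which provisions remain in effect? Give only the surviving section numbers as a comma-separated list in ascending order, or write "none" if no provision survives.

Clause 3 is struck. Clause 4 operates only by reference to Clause 3, so it falls with Clause 3. Clause 5 has no operative effect of its own apart from Clause 3 and is therefore inoperative. Clause 8 makes Clause 5 an essential term, and Clause 5 has been rendered inoperative by the cascade; under Clause 8, the entire Agreement is therefore void. No provision of the Agreement survives.

none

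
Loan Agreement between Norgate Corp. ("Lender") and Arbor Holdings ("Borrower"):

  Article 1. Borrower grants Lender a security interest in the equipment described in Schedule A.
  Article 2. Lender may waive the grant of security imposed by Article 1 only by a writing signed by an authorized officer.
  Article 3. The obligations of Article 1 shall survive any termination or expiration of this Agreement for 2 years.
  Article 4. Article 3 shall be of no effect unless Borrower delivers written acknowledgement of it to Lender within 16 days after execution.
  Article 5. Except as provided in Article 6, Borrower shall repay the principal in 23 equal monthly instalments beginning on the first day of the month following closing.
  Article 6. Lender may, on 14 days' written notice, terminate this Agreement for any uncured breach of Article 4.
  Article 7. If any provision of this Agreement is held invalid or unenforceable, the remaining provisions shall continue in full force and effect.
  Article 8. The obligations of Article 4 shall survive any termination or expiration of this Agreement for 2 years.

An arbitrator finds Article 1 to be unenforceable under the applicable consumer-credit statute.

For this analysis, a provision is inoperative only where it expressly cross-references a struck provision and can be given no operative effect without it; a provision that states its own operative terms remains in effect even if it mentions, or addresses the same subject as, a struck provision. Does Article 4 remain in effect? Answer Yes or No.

No

Article 1 is struck. Article 2 operates only by reference to Article 1, so it falls with Article 1. Article 3 operates only by reference to Article 1, so it falls with Article 1. Article 4 has no operative effect of its own apart from Article 3 and is therefore inoperative. Article 6 operates only by reference to Article 4, so it falls with Article 4. The only function of Article 8 is the survival period for Article 4, so it cannot stand once Article 4 is removed. Article 5 mentions Article 6 but its own obligation stands independently of Article 6, so Article 5 is not affected. Article 7 is a severability clause and preserves every provision that can still be given independent effect. The provisions still in force are Article 5 and Article 7. Article 4 is among the inoperative provisions, so the answer is no.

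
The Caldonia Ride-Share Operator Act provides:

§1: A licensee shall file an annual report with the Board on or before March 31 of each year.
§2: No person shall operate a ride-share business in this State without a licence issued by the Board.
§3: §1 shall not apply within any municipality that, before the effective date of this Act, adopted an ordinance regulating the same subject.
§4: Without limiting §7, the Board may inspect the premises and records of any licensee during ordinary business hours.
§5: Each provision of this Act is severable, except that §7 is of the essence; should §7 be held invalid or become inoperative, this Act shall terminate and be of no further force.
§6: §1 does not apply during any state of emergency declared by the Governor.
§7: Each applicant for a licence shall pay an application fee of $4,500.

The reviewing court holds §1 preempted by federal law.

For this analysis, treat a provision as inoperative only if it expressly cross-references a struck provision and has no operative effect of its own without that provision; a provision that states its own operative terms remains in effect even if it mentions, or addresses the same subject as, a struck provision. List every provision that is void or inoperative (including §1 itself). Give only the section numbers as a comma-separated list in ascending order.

1, 3, 6

§1 is struck. The only function of §3 is the local-preemption carve-out from §1, so it cannot stand once §1 is removed. The only function of §6 is the emergency suspension of §1, so it cannot stand once §1 is removed. §5 makes §7 an essential term, but §7 is unaffected, so the severability proviso in §5 preserves the remaining provisions. That leaves §2, §4, §5, and §7 in effect.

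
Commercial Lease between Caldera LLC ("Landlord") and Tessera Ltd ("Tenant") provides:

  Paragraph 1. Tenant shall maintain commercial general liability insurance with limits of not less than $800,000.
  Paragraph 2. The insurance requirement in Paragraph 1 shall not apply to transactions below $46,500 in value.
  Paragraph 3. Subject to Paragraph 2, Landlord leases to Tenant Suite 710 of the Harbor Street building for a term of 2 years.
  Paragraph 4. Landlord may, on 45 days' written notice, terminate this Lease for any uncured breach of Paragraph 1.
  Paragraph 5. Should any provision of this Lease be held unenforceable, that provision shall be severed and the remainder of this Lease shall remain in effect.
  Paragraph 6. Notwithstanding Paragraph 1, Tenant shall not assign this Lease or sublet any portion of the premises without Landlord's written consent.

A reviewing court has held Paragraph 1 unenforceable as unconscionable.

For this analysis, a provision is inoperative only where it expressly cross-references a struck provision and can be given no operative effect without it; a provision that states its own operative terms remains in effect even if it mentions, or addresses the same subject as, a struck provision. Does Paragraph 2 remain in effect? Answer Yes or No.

Paragraph 1 is struck. Paragraph 2 has no operative effect of its own apart from Paragraph 1 and is therefore inoperative. The only function of Paragraph 4 is the termination right for breach of Paragraph 1, so it cannot stand once Paragraph 1 is removed. Although Paragraph 3 refers to Paragraph 2, its operative terms do not depend on Paragraph 2, so it remains in effect. Although Paragraph 6 refers to Paragraph 1, its operative terms do not depend on Paragraph 1, so it remains in effect. Under the severability clause in Paragraph 5, the remaining provisions continue in force. The provisions still in force are Paragraph 3, Paragraph 5, and Paragraph 6. Paragraph 2 is among the inoperative provisions, so the answer is no.

No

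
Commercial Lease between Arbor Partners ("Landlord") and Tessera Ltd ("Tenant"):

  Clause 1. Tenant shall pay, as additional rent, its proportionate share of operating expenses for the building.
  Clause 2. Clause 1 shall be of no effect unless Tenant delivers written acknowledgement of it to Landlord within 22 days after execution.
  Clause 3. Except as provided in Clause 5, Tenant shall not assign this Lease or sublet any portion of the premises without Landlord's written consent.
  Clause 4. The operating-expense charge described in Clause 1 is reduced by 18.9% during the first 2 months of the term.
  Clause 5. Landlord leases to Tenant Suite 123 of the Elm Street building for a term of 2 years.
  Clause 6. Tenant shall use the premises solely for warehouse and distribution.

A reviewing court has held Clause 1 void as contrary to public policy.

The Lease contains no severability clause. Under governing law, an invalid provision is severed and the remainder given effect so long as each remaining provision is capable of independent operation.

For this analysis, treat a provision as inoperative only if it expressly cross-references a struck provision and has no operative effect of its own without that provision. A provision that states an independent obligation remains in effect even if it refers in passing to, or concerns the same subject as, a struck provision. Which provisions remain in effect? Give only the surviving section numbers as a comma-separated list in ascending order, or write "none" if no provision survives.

Clause 1 is struck. The only function of Clause 2 is the acknowledgement condition for Clause 1, so it cannot stand once Clause 1 is removed. The whole of Clause 4 is the introductory reduction to the operating-expense charge, defined by reference to Clause 1, so Clause 4 cannot stand once Clause 1 is removed. Under the stated default rule, only provisions that cannot operate independently fall away; the rest are enforced. The provisions still in force are Clause 3, Clause 5, and Clause 6.

3, 5, 6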